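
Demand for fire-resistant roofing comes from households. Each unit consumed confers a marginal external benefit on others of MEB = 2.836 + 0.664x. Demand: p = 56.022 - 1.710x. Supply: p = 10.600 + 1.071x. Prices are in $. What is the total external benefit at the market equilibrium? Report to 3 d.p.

$134.887

Market equilibrium (private): 10.600 + 1.071x = 56.022 - 1.710x → x_m = 16.3330.
Total external benefit = ∫₀^{x_m} (2.836 + 0.664x) dx = 2.836×16.3330 + ½×0.664×16.3330² = 134.8870.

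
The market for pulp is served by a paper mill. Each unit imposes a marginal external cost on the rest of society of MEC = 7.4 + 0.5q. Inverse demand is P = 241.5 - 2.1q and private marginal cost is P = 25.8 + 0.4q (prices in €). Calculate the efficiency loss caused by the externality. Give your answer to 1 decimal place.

Market equilibrium (private): 25.8 + 0.4q = 241.5 - 2.1q → q_m = 86.2800.
Social marginal cost = private MC + MEC = 33.2 + 0.9q.
Set SMC = demand: 33.2 + 0.9q = 241.5 - 2.1q → q* = 69.4333.
The loss is the area between SMC and demand from q* to q_m; with linear curves that's a triangle of height MEC(q_m).
DWL = ½ × 16.8467 × 50.5400 = 425.7161.

DWL = €425.7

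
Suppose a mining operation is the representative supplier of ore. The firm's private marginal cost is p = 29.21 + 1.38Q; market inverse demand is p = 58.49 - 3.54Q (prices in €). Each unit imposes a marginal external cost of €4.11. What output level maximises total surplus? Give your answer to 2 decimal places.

Q* = 5.12

Social marginal cost = private MC + MEC = 33.32 + 1.38Q.
Set SMC = demand: 33.32 + 1.38Q = 58.49 - 3.54Q → Q* = 5.1159.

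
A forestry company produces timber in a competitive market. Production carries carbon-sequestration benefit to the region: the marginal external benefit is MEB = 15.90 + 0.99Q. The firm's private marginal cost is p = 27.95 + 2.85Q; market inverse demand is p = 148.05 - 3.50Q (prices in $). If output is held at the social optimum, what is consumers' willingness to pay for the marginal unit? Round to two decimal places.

Social marginal cost = private MC − MEB = 12.05 + 1.86Q.
Set SMC = demand: 12.05 + 1.86Q = 148.05 - 3.50Q → Q* = 25.3731.
Consumer price on the demand curve at Q*: 148.05 − 3.50×25.3731 = 59.2442.

P = $59.24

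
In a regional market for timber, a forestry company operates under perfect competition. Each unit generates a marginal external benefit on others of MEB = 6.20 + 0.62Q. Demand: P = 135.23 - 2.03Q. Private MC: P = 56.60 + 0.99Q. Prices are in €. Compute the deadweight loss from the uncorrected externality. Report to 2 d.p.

Market equilibrium (private): 56.60 + 0.99Q = 135.23 - 2.03Q → Q_m = 26.0364.
Social marginal cost = private MC − MEB = 50.40 + 0.37Q.
Set SMC = demand: 50.40 + 0.37Q = 135.23 - 2.03Q → Q* = 35.3458.
Between Q* and Q_m the wedge demand − SMC runs linearly from 0 to MEB(Q_m), so the loss is a triangle.
DWL = ½ × 9.3094 × 22.3426 = 103.9981.

DWL = €104.00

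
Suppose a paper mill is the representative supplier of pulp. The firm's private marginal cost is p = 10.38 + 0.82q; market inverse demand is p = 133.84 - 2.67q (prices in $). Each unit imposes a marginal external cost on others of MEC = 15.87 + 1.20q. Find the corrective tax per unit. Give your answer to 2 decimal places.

tax = $43.40 per unit

Social marginal cost = private MC + MEC = 26.25 + 2.02q.
Set SMC = demand: 26.25 + 2.02q = 133.84 - 2.67q → q* = 22.9403.
The Pigouvian tax equals MEC at q*: 15.87 + 1.20×22.9403 = 43.3984.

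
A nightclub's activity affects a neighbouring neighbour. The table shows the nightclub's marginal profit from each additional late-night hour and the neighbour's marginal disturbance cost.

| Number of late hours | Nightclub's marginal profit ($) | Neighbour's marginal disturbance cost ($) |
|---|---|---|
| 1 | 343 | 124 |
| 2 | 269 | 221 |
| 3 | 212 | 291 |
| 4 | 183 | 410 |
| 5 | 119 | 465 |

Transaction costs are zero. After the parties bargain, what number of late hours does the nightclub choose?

2

Bargaining reaches the level where marginal profit last exceeds marginal disturbance cost.
That holds through level 2 (269 ≥ 221) but not at 3 (212 < 291).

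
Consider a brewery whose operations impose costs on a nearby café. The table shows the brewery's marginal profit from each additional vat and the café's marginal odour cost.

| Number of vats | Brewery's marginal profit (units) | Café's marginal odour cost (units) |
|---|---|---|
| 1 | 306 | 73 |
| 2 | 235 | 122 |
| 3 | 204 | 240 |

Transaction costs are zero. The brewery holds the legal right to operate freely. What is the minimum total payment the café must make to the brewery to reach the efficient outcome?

204

Left alone the brewery would choose level 3 (marginal profit stays positive).
Efficient level: k* = 2 (marginal profit ≥ marginal odour cost through 2).
The café must at least cover the brewery's forgone profit from cutting 3→2: 204 = 204.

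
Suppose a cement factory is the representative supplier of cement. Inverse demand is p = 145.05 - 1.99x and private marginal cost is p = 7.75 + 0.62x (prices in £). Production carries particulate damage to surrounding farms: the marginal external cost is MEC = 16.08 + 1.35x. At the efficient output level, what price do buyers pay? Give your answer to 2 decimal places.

P = £84.13

Social marginal cost = private MC + MEC = 23.83 + 1.97x.
Set SMC = demand: 23.83 + 1.97x = 145.05 - 1.99x → x* = 30.6111.
Consumer price on the demand curve at x*: 145.05 − 1.99×30.6111 = 84.1339.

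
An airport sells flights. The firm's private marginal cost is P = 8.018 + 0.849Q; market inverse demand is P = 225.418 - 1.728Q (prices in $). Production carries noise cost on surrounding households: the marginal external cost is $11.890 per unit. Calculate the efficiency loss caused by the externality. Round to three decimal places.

Market equilibrium (private): 8.018 + 0.849Q = 225.418 - 1.728Q → Q_m = 84.3617.
Social marginal cost = private MC + MEC = 19.908 + 0.849Q.
Set SMC = demand: 19.908 + 0.849Q = 225.418 - 1.728Q → Q* = 79.7478.
The welfare-loss triangle has base |Q_m − Q*| and height MEC(Q_m) (the vertical gap between SMC and demand is zero at Q* and MEC at Q_m).
DWL = ½ × 4.6139 × 11.8900 = 27.4296.

DWL = $27.430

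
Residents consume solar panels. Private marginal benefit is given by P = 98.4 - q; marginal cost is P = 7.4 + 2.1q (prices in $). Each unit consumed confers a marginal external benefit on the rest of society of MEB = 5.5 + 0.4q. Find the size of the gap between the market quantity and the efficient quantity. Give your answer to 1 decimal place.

6.4 units

Market equilibrium (private): 7.4 + 2.1q = 98.4 - q → q_m = 29.3548.
Social marginal benefit = demand + MEB = 103.9 - 0.6q.
Set SMB = MC: 103.9 - 0.6q = 7.4 + 2.1q → q* = 35.7407.
Gap = |29.3548 − 35.7407| = 6.3859.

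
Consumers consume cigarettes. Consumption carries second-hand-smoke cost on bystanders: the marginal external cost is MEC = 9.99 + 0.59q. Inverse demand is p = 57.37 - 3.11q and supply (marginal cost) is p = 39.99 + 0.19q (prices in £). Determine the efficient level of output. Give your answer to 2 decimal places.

q* = 1.90

Social marginal benefit = demand − MEC = 47.38 - 3.70q.
Set SMB = MC: 47.38 - 3.70q = 39.99 + 0.19q → q* = 1.8997.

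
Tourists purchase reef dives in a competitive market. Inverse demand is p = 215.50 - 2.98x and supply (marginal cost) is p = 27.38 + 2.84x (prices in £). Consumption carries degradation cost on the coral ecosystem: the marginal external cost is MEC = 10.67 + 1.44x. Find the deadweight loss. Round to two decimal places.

Market equilibrium (private): 27.38 + 2.84x = 215.50 - 2.98x → x_m = 32.3230.
Social marginal benefit = demand − MEC = 204.83 - 4.42x.
Set SMB = MC: 204.83 - 4.42x = 27.38 + 2.84x → x* = 24.4421.
The loss is the area between SMB and MC from x* to x_m; with linear curves that's a triangle of height MEC(x_m).
DWL = ½ × 7.8809 × 57.2152 = 225.4536.

DWL = £225.45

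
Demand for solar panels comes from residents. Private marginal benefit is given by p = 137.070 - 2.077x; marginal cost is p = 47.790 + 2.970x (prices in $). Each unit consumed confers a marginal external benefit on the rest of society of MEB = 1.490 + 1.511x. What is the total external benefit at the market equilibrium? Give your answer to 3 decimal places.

$262.773

Market equilibrium (private): 47.790 + 2.970x = 137.070 - 2.077x → x_m = 17.6897.
Total external benefit = ∫₀^{x_m} (1.490 + 1.511x) dx = 1.490×17.6897 + ½×1.511×17.6897² = 262.7729.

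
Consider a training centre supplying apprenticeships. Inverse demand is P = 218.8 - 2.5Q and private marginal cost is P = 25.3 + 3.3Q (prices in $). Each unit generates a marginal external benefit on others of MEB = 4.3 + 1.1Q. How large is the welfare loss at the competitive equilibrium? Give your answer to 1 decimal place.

DWL = $178.8

Market equilibrium (private): 25.3 + 3.3Q = 218.8 - 2.5Q → Q_m = 33.3621.
Social marginal cost = private MC − MEB = 21.0 + 2.2Q.
Set SMC = demand: 21.0 + 2.2Q = 218.8 - 2.5Q → Q* = 42.0851.
The loss is the area between SMC and demand from Q* to Q_m; with linear curves that's a triangle of height MEB(Q_m).
DWL = ½ × 8.7230 × 40.9983 = 178.8141.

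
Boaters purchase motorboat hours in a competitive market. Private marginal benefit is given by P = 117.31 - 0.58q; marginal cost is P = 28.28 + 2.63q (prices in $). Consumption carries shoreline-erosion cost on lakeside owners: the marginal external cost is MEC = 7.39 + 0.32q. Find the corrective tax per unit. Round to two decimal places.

tax = $14.79 per unit

Social marginal benefit = demand − MEC = 109.92 - 0.90q.
Set SMB = MC: 109.92 - 0.90q = 28.28 + 2.63q → q* = 23.1275.
The Pigouvian tax equals MEC at q*: 7.39 + 0.32×23.1275 = 14.7908.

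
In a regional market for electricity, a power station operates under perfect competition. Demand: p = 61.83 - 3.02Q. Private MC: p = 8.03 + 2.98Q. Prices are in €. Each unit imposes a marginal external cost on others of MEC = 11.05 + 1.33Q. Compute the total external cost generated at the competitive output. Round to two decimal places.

Market equilibrium (private): 8.03 + 2.98Q = 61.83 - 3.02Q → Q_m = 8.9667.
Total external cost = ∫₀^{Q_m} (11.05 + 1.33Q) dQ = 11.05×8.9667 + ½×1.33×8.9667² = 152.5492.

€152.55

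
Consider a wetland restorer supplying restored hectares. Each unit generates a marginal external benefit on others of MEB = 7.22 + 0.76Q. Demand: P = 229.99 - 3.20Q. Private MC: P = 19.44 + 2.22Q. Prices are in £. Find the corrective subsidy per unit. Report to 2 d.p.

subsidy = £42.74 per unit

Social marginal cost = private MC − MEB = 12.22 + 1.46Q.
Set SMC = demand: 12.22 + 1.46Q = 229.99 - 3.20Q → Q* = 46.7318.
The Pigouvian subsidy equals MEB at Q*: 7.22 + 0.76×46.7318 = 42.7362.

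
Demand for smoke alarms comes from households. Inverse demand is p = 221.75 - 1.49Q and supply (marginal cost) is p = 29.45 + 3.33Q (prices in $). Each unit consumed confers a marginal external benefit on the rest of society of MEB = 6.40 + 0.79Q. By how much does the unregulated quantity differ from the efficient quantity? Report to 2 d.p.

9.41 units

Market equilibrium (private): 29.45 + 3.33Q = 221.75 - 1.49Q → Q_m = 39.8963.
Social marginal benefit = demand + MEB = 228.15 - 0.70Q.
Set SMB = MC: 228.15 - 0.70Q = 29.45 + 3.33Q → Q* = 49.3052.
Gap = |39.8963 − 49.3052| = 9.4089.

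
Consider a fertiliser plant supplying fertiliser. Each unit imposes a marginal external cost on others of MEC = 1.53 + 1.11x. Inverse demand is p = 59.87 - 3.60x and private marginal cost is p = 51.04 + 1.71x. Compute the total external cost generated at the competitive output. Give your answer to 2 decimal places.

Market equilibrium (private): 51.04 + 1.71x = 59.87 - 3.60x → x_m = 1.6629.
Total external cost = ∫₀^{x_m} (1.53 + 1.11x) dx = 1.53×1.6629 + ½×1.11×1.6629² = 4.0789.

4.08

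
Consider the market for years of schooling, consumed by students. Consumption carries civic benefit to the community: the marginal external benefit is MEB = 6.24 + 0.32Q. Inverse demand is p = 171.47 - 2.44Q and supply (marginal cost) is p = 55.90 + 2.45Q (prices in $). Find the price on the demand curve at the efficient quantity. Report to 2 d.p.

Social marginal benefit = demand + MEB = 177.71 - 2.12Q.
Set SMB = MC: 177.71 - 2.12Q = 55.90 + 2.45Q → Q* = 26.6543.
Consumer price on the demand curve at Q*: 171.47 − 2.44×26.6543 = 106.4335.

P = $106.43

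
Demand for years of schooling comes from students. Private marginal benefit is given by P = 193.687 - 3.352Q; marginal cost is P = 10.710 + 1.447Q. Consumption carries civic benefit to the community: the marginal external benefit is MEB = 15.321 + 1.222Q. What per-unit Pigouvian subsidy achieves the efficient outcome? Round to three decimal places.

subsidy = 83.065 per unit

Social marginal benefit = demand + MEB = 209.008 - 2.130Q.
Set SMB = MC: 209.008 - 2.130Q = 10.710 + 1.447Q → Q* = 55.4370.
The Pigouvian subsidy equals MEB at Q*: 15.321 + 1.222×55.4370 = 83.0650.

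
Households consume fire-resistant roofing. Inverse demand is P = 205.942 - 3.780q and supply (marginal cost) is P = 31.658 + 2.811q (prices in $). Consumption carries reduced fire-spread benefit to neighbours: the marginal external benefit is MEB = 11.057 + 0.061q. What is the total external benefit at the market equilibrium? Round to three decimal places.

$313.703

Market equilibrium (private): 31.658 + 2.811q = 205.942 - 3.780q → q_m = 26.4427.
Total external benefit = ∫₀^{q_m} (11.057 + 0.061q) dq = 11.057×26.4427 + ½×0.061×26.4427² = 313.7030.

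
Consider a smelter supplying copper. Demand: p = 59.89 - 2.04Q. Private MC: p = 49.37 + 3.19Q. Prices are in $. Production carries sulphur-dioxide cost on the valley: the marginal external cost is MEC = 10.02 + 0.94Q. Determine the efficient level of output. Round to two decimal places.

Social marginal cost = private MC + MEC = 59.39 + 4.13Q.
Set SMC = demand: 59.39 + 4.13Q = 59.89 - 2.04Q → Q* = 0.0810.

Q* = 0.08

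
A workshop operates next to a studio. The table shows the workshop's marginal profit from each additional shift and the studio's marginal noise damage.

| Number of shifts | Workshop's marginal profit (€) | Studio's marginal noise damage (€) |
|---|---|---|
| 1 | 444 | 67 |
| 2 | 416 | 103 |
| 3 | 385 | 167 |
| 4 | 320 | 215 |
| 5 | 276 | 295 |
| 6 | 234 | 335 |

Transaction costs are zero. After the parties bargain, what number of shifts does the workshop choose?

Bargaining reaches the level where marginal profit last exceeds marginal noise damage.
That holds through level 4 (320 ≥ 215) but not at 5 (276 < 295).

4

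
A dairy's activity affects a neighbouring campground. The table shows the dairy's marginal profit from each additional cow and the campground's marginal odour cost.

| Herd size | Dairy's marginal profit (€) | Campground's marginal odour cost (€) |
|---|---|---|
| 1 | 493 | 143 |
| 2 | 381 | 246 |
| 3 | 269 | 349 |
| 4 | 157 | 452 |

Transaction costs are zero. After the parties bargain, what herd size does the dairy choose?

2

Bargaining reaches the level where marginal profit last exceeds marginal odour cost.
That holds through level 2 (381 ≥ 246) but not at 3 (269 < 349).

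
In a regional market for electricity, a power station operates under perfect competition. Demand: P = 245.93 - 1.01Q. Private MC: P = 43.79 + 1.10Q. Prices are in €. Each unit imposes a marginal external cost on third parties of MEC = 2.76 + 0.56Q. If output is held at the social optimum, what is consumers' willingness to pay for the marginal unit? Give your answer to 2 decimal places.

Social marginal cost = private MC + MEC = 46.55 + 1.66Q.
Set SMC = demand: 46.55 + 1.66Q = 245.93 - 1.01Q → Q* = 74.6742.
Consumer price on the demand curve at Q*: 245.93 − 1.01×74.6742 = 170.5091.

P = €170.51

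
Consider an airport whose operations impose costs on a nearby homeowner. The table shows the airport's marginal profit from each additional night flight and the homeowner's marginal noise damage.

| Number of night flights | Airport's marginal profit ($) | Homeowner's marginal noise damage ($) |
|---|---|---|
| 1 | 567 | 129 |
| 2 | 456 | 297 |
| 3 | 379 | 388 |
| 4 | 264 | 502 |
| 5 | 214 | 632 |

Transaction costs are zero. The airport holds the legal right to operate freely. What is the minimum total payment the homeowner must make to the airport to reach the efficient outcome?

Left alone the airport would choose level 5 (marginal profit stays positive).
Efficient level: k* = 2 (marginal profit ≥ marginal noise damage through 2).
The homeowner must at least cover the airport's forgone profit from cutting 5→2: 379 + 264 + 214 = 857.

$857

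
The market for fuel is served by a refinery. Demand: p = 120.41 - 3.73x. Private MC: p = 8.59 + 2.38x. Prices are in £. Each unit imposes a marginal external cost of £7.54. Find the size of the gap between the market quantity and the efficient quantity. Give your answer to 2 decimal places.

1.23 units

Market equilibrium (private): 8.59 + 2.38x = 120.41 - 3.73x → x_m = 18.3011.
Social marginal cost = private MC + MEC = 16.13 + 2.38x.
Set SMC = demand: 16.13 + 2.38x = 120.41 - 3.73x → x* = 17.0671.
Gap = |18.3011 − 17.0671| = 1.2340.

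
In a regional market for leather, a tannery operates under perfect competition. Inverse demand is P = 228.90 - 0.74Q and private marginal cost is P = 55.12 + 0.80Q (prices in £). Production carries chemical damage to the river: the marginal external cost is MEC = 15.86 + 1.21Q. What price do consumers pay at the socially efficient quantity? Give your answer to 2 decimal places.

Social marginal cost = private MC + MEC = 70.98 + 2.01Q.
Set SMC = demand: 70.98 + 2.01Q = 228.90 - 0.74Q → Q* = 57.4255.
Consumer price on the demand curve at Q*: 228.90 − 0.74×57.4255 = 186.4051.

P = £186.41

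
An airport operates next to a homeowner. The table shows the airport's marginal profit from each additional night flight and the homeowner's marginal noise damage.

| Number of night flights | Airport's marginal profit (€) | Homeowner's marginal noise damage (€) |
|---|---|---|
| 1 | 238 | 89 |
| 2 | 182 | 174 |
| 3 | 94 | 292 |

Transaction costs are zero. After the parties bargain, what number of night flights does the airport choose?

Bargaining reaches the level where marginal profit last exceeds marginal noise damage.
That holds through level 2 (182 ≥ 174) but not at 3 (94 < 292).

2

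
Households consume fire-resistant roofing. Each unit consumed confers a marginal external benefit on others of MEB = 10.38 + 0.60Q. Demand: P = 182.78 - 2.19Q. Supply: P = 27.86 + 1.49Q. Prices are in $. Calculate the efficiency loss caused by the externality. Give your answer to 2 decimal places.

Market equilibrium (private): 27.86 + 1.49Q = 182.78 - 2.19Q → Q_m = 42.0978.
Social marginal benefit = demand + MEB = 193.16 - 1.59Q.
Set SMB = MC: 193.16 - 1.59Q = 27.86 + 1.49Q → Q* = 53.6688.
Between Q* and Q_m the wedge SMB − MC runs linearly from 0 to MEB(Q_m), so the loss is a triangle.
DWL = ½ × 11.5710 × 35.6387 = 206.1877.

DWL = $206.19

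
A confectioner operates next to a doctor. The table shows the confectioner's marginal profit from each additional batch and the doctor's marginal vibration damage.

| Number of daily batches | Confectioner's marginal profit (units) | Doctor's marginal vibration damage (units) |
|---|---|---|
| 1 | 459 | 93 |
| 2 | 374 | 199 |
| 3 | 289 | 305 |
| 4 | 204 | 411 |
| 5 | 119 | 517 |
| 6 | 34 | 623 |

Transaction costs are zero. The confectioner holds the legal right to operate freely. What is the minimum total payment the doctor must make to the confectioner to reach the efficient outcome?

646

Left alone the confectioner would choose level 6 (marginal profit stays positive).
Efficient level: k* = 2 (marginal profit ≥ marginal vibration damage through 2).
The doctor must at least cover the confectioner's forgone profit from cutting 6→2: 289 + 204 + 119 + 34 = 646.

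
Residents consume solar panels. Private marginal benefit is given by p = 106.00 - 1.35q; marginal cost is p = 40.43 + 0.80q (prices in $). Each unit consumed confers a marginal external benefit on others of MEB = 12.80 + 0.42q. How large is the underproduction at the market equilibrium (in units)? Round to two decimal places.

14.80 units

Market equilibrium (private): 40.43 + 0.80q = 106.00 - 1.35q → q_m = 30.4977.
Social marginal benefit = demand + MEB = 118.80 - 0.93q.
Set SMB = MC: 118.80 - 0.93q = 40.43 + 0.80q → q* = 45.3006.
Gap = |30.4977 − 45.3006| = 14.8029.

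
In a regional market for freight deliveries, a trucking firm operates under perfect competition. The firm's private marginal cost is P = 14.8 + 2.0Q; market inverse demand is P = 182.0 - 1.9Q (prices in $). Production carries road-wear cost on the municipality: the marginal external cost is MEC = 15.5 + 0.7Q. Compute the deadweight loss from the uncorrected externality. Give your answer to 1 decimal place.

DWL = $225.1

Market equilibrium (private): 14.8 + 2.0Q = 182.0 - 1.9Q → Q_m = 42.8718.
Social marginal cost = private MC + MEC = 30.3 + 2.7Q.
Set SMC = demand: 30.3 + 2.7Q = 182.0 - 1.9Q → Q* = 32.9783.
The loss is the area between SMC and demand from Q* to Q_m; with linear curves that's a triangle of height MEC(Q_m).
DWL = ½ × 9.8935 × 45.5103 = 225.1281.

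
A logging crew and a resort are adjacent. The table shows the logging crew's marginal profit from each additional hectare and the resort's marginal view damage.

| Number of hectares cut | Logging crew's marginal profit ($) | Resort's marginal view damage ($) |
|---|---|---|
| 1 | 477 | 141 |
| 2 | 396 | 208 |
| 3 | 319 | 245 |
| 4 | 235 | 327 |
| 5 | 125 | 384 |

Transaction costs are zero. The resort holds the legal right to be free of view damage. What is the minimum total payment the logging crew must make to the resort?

$594

Efficient level: marginal profit ≥ marginal view damage through level 3, so k* = 3.
With the resort holding the right, the logging crew must at least compensate total damage at k*: 141 + 208 + 245 = 594.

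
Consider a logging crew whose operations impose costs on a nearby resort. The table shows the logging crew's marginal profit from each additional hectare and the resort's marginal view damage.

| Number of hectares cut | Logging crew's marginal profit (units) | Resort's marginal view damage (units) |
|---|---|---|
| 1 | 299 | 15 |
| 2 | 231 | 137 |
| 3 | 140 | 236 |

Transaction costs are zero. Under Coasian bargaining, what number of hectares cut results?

Bargaining reaches the level where marginal profit last exceeds marginal view damage.
That holds through level 2 (231 ≥ 137) but not at 3 (140 < 236).

2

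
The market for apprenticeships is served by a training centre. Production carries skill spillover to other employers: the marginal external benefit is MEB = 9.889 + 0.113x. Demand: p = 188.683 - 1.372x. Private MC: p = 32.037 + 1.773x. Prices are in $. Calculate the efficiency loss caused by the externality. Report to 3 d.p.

DWL = $39.708

Market equilibrium (private): 32.037 + 1.773x = 188.683 - 1.372x → x_m = 49.8079.
Social marginal cost = private MC − MEB = 22.148 + 1.660x.
Set SMC = demand: 22.148 + 1.660x = 188.683 - 1.372x → x* = 54.9258.
Between x* and x_m the wedge demand − SMC runs linearly from 0 to MEB(x_m), so the loss is a triangle.
DWL = ½ × 5.1179 × 15.5173 = 39.7080.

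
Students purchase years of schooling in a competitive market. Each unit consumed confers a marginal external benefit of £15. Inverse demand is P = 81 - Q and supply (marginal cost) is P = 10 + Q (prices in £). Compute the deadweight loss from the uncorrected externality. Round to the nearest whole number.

Market equilibrium (private): 10 + Q = 81 - Q → Q_m = 35.5000.
Social marginal benefit = demand + MEB = 96 - Q.
Set SMB = MC: 96 - Q = 10 + Q → Q* = 43.0000.
Height of the DWL triangle at Q_m is SMB(Q_m) − MC(Q_m) = MEB(Q_m) = 15.0000.
DWL = ½ × 7.5000 × 15.0000 = 56.2500.

DWL = £56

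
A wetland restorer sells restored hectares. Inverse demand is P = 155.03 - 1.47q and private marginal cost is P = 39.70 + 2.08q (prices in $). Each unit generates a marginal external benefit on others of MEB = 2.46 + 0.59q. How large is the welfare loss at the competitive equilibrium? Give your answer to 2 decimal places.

Market equilibrium (private): 39.70 + 2.08q = 155.03 - 1.47q → q_m = 32.4873.
Social marginal cost = private MC − MEB = 37.24 + 1.49q.
Set SMC = demand: 37.24 + 1.49q = 155.03 - 1.47q → q* = 39.7939.
The welfare-loss triangle has base |q_m − q*| and height MEB(q_m) (the vertical gap between SMC and demand is zero at q* and MEB at q_m).
DWL = ½ × 7.3066 × 21.6275 = 79.0117.

DWL = $79.01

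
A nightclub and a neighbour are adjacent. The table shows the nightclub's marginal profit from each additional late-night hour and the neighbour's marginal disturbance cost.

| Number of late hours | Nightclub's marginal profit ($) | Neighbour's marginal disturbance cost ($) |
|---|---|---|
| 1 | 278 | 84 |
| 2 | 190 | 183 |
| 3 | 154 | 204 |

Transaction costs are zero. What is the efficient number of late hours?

Bargaining reaches the level where marginal profit last exceeds marginal disturbance cost.
That holds through level 2 (190 ≥ 183) but not at 3 (154 < 204).

2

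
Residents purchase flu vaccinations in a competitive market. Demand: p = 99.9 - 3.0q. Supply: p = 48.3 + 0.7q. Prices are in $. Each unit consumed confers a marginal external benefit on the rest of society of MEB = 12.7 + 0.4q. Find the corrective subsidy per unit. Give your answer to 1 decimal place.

Social marginal benefit = demand + MEB = 112.6 - 2.6q.
Set SMB = MC: 112.6 - 2.6q = 48.3 + 0.7q → q* = 19.4848.
The Pigouvian subsidy equals MEB at q*: 12.7 + 0.4×19.4848 = 20.4939.

subsidy = $20.5 per unit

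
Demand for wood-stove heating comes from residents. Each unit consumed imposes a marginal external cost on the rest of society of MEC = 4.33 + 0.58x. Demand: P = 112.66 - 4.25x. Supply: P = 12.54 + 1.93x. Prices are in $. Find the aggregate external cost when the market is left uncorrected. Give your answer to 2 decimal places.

Market equilibrium (private): 12.54 + 1.93x = 112.66 - 4.25x → x_m = 16.2006.
Total external cost = ∫₀^{x_m} (4.33 + 0.58x) dx = 4.33×16.2006 + ½×0.58×16.2006² = 146.2618.

$146.26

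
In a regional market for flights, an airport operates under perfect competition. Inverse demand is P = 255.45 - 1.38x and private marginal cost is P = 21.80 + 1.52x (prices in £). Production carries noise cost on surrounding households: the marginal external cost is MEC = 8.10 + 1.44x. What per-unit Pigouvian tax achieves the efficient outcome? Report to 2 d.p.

Social marginal cost = private MC + MEC = 29.90 + 2.96x.
Set SMC = demand: 29.90 + 2.96x = 255.45 - 1.38x → x* = 51.9700.
The Pigouvian tax equals MEC at x*: 8.10 + 1.44×51.9700 = 82.9368.

tax = £82.94 per unit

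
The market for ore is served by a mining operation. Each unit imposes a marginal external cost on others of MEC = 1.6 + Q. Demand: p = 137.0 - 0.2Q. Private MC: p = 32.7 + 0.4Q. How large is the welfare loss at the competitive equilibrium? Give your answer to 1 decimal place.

Market equilibrium (private): 32.7 + 0.4Q = 137.0 - 0.2Q → Q_m = 173.8333.
Social marginal cost = private MC + MEC = 34.3 + 1.4Q.
Set SMC = demand: 34.3 + 1.4Q = 137.0 - 0.2Q → Q* = 64.1875.
Between Q* and Q_m the wedge SMC − demand runs linearly from 0 to MEC(Q_m), so the loss is a triangle.
DWL = ½ × 109.6458 × 175.4333 = 9617.7623.

DWL = 9617.8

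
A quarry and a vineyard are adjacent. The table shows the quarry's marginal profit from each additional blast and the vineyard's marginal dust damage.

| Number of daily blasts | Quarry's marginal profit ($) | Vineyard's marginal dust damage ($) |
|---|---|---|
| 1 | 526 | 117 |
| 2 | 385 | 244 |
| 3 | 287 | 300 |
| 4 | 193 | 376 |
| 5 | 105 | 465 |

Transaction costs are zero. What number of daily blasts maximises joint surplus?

2

Bargaining reaches the level where marginal profit last exceeds marginal dust damage.
That holds through level 2 (385 ≥ 244) but not at 3 (287 < 300).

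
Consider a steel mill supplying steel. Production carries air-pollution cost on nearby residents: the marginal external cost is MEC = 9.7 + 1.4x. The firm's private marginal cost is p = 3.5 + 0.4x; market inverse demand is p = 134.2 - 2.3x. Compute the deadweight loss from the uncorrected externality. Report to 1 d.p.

DWL = 731.9

Market equilibrium (private): 3.5 + 0.4x = 134.2 - 2.3x → x_m = 48.4074.
Social marginal cost = private MC + MEC = 13.2 + 1.8x.
Set SMC = demand: 13.2 + 1.8x = 134.2 - 2.3x → x* = 29.5122.
Between x* and x_m the wedge SMC − demand runs linearly from 0 to MEC(x_m), so the loss is a triangle.
DWL = ½ × 18.8952 × 77.4704 = 731.9094.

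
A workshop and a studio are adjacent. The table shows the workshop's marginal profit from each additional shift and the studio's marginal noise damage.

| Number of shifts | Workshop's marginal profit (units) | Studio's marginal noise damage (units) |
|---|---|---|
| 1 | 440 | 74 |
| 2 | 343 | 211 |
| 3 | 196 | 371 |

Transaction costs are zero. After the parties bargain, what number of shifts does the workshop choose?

Bargaining reaches the level where marginal profit last exceeds marginal noise damage.
That holds through level 2 (343 ≥ 211) but not at 3 (196 < 371).

2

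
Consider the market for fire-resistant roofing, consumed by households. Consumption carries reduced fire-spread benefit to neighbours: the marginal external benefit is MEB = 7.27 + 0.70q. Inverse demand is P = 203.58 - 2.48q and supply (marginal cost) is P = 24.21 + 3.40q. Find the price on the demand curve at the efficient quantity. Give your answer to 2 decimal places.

P = 114.22

Social marginal benefit = demand + MEB = 210.85 - 1.78q.
Set SMB = MC: 210.85 - 1.78q = 24.21 + 3.40q → q* = 36.0309.
Consumer price on the demand curve at q*: 203.58 − 2.48×36.0309 = 114.2234.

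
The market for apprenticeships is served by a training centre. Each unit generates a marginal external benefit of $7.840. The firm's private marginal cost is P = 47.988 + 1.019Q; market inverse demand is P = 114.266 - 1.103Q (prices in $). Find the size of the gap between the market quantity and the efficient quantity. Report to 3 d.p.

Market equilibrium (private): 47.988 + 1.019Q = 114.266 - 1.103Q → Q_m = 31.2337.
Social marginal cost = private MC − MEB = 40.148 + 1.019Q.
Set SMC = demand: 40.148 + 1.019Q = 114.266 - 1.103Q → Q* = 34.9284.
Gap = |31.2337 − 34.9284| = 3.6947.

3.695 units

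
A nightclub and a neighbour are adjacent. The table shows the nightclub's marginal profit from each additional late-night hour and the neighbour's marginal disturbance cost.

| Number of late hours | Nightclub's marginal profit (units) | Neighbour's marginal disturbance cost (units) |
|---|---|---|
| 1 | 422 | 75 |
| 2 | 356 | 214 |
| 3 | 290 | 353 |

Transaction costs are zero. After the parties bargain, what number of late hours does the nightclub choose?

Bargaining reaches the level where marginal profit last exceeds marginal disturbance cost.
That holds through level 2 (356 ≥ 214) but not at 3 (290 < 353).

2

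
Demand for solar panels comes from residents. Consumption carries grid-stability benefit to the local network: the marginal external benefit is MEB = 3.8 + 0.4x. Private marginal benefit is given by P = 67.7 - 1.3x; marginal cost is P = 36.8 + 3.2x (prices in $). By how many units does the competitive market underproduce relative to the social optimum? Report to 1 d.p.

1.6 units

Market equilibrium (private): 36.8 + 3.2x = 67.7 - 1.3x → x_m = 6.8667.
Social marginal benefit = demand + MEB = 71.5 - 0.9x.
Set SMB = MC: 71.5 - 0.9x = 36.8 + 3.2x → x* = 8.4634.
Gap = |6.8667 − 8.4634| = 1.5967.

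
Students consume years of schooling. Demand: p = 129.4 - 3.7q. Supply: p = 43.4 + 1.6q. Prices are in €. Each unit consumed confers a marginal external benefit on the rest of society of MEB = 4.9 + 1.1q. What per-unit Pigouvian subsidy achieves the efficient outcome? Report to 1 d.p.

Social marginal benefit = demand + MEB = 134.3 - 2.6q.
Set SMB = MC: 134.3 - 2.6q = 43.4 + 1.6q → q* = 21.6429.
The Pigouvian subsidy equals MEB at q*: 4.9 + 1.1×21.6429 = 28.7072.

subsidy = €28.7 per unit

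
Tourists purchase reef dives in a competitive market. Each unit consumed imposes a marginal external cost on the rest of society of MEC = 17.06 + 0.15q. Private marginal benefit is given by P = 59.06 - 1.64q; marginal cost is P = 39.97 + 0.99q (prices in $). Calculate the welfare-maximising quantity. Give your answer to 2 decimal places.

Social marginal benefit = demand − MEC = 42.00 - 1.79q.
Set SMB = MC: 42.00 - 1.79q = 39.97 + 0.99q → q* = 0.7302.

q* = 0.73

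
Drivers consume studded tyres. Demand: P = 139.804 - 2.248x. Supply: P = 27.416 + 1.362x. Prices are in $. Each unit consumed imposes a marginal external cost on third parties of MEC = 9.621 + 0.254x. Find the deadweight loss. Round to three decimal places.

Market equilibrium (private): 27.416 + 1.362x = 139.804 - 2.248x → x_m = 31.1324.
Social marginal benefit = demand − MEC = 130.183 - 2.502x.
Set SMB = MC: 130.183 - 2.502x = 27.416 + 1.362x → x* = 26.5960.
Height of the DWL triangle at x_m is MC(x_m) − SMB(x_m) = MEC(x_m) = 17.5286.
DWL = ½ × 4.5364 × 17.5286 = 39.7584.

DWL = $39.758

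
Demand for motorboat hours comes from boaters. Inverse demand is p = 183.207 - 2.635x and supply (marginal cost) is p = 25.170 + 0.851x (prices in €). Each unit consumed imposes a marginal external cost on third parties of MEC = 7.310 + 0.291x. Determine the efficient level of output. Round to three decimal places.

Social marginal benefit = demand − MEC = 175.897 - 2.926x.
Set SMB = MC: 175.897 - 2.926x = 25.170 + 0.851x → x* = 39.9065.

x* = 39.907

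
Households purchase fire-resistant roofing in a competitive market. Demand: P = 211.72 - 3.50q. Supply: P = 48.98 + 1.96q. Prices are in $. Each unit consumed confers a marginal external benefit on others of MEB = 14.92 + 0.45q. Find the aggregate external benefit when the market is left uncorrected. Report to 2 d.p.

$644.59

Market equilibrium (private): 48.98 + 1.96q = 211.72 - 3.50q → q_m = 29.8059.
Total external benefit = ∫₀^{q_m} (14.92 + 0.45q) dq = 14.92×29.8059 + ½×0.45×29.8059² = 644.5922.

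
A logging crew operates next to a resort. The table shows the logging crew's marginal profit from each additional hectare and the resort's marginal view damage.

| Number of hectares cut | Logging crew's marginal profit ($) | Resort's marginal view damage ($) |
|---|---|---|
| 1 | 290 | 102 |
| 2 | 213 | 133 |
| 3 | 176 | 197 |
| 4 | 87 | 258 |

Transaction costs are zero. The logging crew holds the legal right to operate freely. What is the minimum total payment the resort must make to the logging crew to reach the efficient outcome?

Left alone the logging crew would choose level 4 (marginal profit stays positive).
Efficient level: k* = 2 (marginal profit ≥ marginal view damage through 2).
The resort must at least cover the logging crew's forgone profit from cutting 4→2: 176 + 87 = 263.

$263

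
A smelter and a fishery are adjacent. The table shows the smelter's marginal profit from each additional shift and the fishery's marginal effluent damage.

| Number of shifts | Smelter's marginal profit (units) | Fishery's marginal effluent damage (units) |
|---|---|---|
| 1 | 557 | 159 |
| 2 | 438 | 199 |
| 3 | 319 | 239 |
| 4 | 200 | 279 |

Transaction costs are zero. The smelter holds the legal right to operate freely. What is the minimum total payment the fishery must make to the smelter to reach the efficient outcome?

Left alone the smelter would choose level 4 (marginal profit stays positive).
Efficient level: k* = 3 (marginal profit ≥ marginal effluent damage through 3).
The fishery must at least cover the smelter's forgone profit from cutting 4→3: 200 = 200.

200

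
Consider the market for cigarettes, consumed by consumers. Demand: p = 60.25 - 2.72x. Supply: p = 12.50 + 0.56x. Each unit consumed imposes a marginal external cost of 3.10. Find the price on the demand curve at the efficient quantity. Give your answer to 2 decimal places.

Social marginal benefit = demand − MEC = 57.15 - 2.72x.
Set SMB = MC: 57.15 - 2.72x = 12.50 + 0.56x → x* = 13.6128.
Consumer price on the demand curve at x*: 60.25 − 2.72×13.6128 = 23.2232.

P = 23.22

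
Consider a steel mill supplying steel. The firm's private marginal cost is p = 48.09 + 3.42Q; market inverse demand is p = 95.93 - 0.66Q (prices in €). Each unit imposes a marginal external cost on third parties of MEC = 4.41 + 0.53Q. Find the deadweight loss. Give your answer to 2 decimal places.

DWL = €12.24

Market equilibrium (private): 48.09 + 3.42Q = 95.93 - 0.66Q → Q_m = 11.7255.
Social marginal cost = private MC + MEC = 52.50 + 3.95Q.
Set SMC = demand: 52.50 + 3.95Q = 95.93 - 0.66Q → Q* = 9.4208.
The welfare-loss triangle has base |Q_m − Q*| and height MEC(Q_m) (the vertical gap between SMC and demand is zero at Q* and MEC at Q_m).
DWL = ½ × 2.3047 × 10.6245 = 12.2431.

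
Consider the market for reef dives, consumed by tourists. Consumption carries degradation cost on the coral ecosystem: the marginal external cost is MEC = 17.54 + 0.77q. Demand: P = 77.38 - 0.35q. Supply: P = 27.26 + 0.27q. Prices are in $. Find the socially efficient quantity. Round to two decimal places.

q* = 23.44

Social marginal benefit = demand − MEC = 59.84 - 1.12q.
Set SMB = MC: 59.84 - 1.12q = 27.26 + 0.27q → q* = 23.4388.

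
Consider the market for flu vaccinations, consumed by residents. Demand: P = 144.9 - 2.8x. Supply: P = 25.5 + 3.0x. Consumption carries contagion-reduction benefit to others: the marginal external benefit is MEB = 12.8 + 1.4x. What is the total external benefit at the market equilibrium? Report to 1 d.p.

Market equilibrium (private): 25.5 + 3.0x = 144.9 - 2.8x → x_m = 20.5862.
Total external benefit = ∫₀^{x_m} (12.8 + 1.4x) dx = 12.8×20.5862 + ½×1.4×20.5862² = 560.1575.

560.2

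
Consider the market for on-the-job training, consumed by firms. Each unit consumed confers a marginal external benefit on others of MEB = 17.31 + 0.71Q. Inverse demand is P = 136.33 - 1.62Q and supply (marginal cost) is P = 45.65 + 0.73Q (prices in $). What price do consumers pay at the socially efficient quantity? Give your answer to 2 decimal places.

P = $29.66

Social marginal benefit = demand + MEB = 153.64 - 0.91Q.
Set SMB = MC: 153.64 - 0.91Q = 45.65 + 0.73Q → Q* = 65.8476.
Consumer price on the demand curve at Q*: 136.33 − 1.62×65.8476 = 29.6569.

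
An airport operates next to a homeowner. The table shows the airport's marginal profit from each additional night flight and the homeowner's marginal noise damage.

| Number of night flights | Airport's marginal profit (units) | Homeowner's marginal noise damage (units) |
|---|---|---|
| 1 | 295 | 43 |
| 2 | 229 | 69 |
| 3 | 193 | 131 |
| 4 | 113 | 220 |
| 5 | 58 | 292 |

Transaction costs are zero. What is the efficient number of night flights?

Bargaining reaches the level where marginal profit last exceeds marginal noise damage.
That holds through level 3 (193 ≥ 131) but not at 4 (113 < 220).

3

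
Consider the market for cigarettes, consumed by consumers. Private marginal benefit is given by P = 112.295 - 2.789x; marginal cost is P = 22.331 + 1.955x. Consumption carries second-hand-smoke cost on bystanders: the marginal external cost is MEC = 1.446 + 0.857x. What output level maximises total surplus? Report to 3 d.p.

x* = 15.804

Social marginal benefit = demand − MEC = 110.849 - 3.646x.
Set SMB = MC: 110.849 - 3.646x = 22.331 + 1.955x → x* = 15.8040.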